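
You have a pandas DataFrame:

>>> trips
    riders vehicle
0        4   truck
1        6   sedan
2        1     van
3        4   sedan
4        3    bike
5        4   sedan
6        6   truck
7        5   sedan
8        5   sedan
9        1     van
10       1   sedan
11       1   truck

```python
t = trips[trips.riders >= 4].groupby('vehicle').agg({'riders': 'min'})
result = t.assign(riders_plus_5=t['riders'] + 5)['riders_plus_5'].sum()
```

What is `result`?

filter rows where riders >= 4:
   riders vehicle
0       4   truck
1       6   sedan
3       4   sedan
5       4   sedan
6       6   truck
7       5   sedan
8       5   sedan
group by vehicle, min of riders:
         riders
vehicle        
sedan         4
truck         4
add column riders_plus_5 = t['riders'] + 5:
         riders  riders_plus_5
vehicle                       
sedan         4              9
truck         4              9
Then the sum of column 'riders_plus_5': 18

18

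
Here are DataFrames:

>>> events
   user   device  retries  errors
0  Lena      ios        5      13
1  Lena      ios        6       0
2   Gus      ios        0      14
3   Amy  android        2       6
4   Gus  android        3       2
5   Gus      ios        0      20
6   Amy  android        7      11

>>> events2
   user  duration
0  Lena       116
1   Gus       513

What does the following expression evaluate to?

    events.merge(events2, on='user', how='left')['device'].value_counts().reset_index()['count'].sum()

merge on 'user' (how='left') → 7 rows:
   user   device  retries  errors  duration
0  Lena      ios        5      13     116.0
1  Lena      ios        6       0     116.0
2   Gus      ios        0      14     513.0
3   Amy  android        2       6       NaN
4   Gus  android        3       2     513.0
5   Gus      ios        0      20     513.0
6   Amy  android        7      11       NaN
value_counts of device:
device
ios        4
android    3
Name: count, dtype: int64
reset_index():
    device  count
0      ios      4
1  android      3
So sum() = 7.

7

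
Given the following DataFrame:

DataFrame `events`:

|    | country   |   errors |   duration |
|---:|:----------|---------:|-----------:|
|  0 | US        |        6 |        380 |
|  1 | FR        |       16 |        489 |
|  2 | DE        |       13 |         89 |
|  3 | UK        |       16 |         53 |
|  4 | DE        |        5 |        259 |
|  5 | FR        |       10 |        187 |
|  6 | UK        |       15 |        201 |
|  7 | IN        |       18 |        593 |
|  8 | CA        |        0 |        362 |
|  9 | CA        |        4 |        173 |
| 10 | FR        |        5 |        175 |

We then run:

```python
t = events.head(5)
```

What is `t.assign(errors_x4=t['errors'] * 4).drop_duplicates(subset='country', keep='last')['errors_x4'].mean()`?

take first 5 rows:
  country  errors  duration
0      US       6       380
1      FR      16       489
2      DE      13        89
3      UK      16        53
4      DE       5       259
add column errors_x4 = t['errors'] * 4:
  country  errors  duration  errors_x4
0      US       6       380         24
1      FR      16       489         64
2      DE      13        89         52
3      UK      16        53         64
4      DE       5       259         20
drop duplicate country (keep=last):
  country  errors  duration  errors_x4
0      US       6       380         24
1      FR      16       489         64
3      UK      16        53         64
4      DE       5       259         20

43.0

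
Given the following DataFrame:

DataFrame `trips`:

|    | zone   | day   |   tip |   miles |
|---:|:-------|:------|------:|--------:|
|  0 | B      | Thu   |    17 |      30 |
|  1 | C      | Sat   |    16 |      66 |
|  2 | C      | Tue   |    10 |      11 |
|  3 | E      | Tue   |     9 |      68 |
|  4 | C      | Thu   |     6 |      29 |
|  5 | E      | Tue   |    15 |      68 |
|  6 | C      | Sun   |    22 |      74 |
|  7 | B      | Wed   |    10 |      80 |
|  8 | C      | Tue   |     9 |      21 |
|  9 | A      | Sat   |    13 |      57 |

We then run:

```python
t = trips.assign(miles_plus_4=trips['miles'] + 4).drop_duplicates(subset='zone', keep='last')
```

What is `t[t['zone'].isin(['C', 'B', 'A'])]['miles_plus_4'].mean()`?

add column miles_plus_4 = trips['miles'] + 4:
  zone  day  tip  miles  miles_plus_4
0    B  Thu   17     30            34
1    C  Sat   16     66            70
2    C  Tue   10     11            15
3    E  Tue    9     68            72
4    C  Thu    6     29            33
5    E  Tue   15     68            72
6    C  Sun   22     74            78
7    B  Wed   10     80            84
8    C  Tue    9     21            25
9    A  Sat   13     57            61
drop duplicate zone (keep=last):
  zone  day  tip  miles  miles_plus_4
5    E  Tue   15     68            72
7    B  Wed   10     80            84
8    C  Tue    9     21            25
9    A  Sat   13     57            61
filter rows where zone in ['C', 'B', 'A']:
  zone  day  tip  miles  miles_plus_4
7    B  Wed   10     80            84
8    C  Tue    9     21            25
9    A  Sat   13     57            61
mean of column 'miles_plus_4' → 56.6666666667

56.6666666667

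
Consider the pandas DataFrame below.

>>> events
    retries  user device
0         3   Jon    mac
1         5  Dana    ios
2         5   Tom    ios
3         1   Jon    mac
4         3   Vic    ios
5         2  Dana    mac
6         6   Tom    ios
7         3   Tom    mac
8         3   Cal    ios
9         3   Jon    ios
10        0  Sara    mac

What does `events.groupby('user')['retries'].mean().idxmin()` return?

Sara

group by user, mean of retries:
user
Cal     3.000000
Dana    3.500000
Jon     2.333333
Sara    0.000000
Tom     4.666667
Vic     3.000000
Name: retries, dtype: float64
Hence Sara.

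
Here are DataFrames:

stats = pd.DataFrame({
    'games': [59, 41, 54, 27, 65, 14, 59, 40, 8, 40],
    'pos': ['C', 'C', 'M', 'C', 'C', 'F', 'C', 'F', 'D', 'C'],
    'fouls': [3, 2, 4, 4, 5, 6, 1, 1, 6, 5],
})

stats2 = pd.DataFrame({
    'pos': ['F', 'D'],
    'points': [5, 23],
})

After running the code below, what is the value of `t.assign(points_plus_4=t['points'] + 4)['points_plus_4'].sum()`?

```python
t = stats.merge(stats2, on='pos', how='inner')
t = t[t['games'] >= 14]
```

merge on 'pos' (how='inner') → 3 rows:
   games pos  fouls  points
0     14   F      6       5
1     40   F      1       5
2      8   D      6      23
filter rows where games >= 14:
   games pos  fouls  points
0     14   F      6       5
1     40   F      1       5
add column points_plus_4 = t['points'] + 4:
   games pos  fouls  points  points_plus_4
0     14   F      6       5              9
1     40   F      1       5              9
Taking the sum of column 'points_plus_4' gives 18.

18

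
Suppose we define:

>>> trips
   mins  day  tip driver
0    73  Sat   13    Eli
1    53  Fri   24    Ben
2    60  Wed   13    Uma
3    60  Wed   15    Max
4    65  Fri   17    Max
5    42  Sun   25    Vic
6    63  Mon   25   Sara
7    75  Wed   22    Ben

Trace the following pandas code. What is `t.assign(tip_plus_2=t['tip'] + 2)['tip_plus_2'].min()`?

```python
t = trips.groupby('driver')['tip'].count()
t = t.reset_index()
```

group by driver, count of tip:
driver
Ben     2
Eli     1
Max     2
Sara    1
Uma     1
Vic     1
Name: tip, dtype: int64
reset_index():
  driver  tip
0    Ben    2
1    Eli    1
2    Max    2
3   Sara    1
4    Uma    1
5    Vic    1
add column tip_plus_2 = t['tip'] + 2:
  driver  tip  tip_plus_2
0    Ben    2           4
1    Eli    1           3
2    Max    2           4
3   Sara    1           3
4    Uma    1           3
5    Vic    1           3
Reading off the min of column 'tip_plus_2', we get 3.

3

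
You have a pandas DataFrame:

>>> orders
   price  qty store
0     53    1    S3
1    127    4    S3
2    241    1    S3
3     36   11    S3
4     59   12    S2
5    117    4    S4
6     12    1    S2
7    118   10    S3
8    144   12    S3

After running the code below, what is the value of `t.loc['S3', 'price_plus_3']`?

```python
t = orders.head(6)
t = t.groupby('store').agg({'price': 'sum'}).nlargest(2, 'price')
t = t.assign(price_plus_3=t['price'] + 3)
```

take first 6 rows:
   price  qty store
0     53    1    S3
1    127    4    S3
2    241    1    S3
3     36   11    S3
4     59   12    S2
5    117    4    S4
group by store, sum of price:
       price
store       
S2        59
S3       457
S4       117
take 2 rows with largest price:
       price
store       
S3       457
S4       117
add column price_plus_3 = t['price'] + 3:
       price  price_plus_3
store                     
S3       457           460
S4       117           120

460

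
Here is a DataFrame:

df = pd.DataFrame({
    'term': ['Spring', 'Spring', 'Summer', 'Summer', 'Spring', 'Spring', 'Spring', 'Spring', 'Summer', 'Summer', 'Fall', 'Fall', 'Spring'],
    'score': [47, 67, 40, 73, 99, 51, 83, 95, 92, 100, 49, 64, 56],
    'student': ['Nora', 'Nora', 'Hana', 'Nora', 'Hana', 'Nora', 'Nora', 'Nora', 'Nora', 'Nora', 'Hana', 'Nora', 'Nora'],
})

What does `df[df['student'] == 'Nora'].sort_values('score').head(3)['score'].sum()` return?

154

filter rows where student == 'Nora':
      term  score student
0   Spring     47    Nora
1   Spring     67    Nora
3   Summer     73    Nora
5   Spring     51    Nora
6   Spring     83    Nora
7   Spring     95    Nora
8   Summer     92    Nora
9   Summer    100    Nora
11    Fall     64    Nora
12  Spring     56    Nora
sort by score:
      term  score student
0   Spring     47    Nora
5   Spring     51    Nora
12  Spring     56    Nora
11    Fall     64    Nora
1   Spring     67    Nora
3   Summer     73    Nora
6   Spring     83    Nora
8   Summer     92    Nora
7   Spring     95    Nora
9   Summer    100    Nora
take first 3 rows:
      term  score student
0   Spring     47    Nora
5   Spring     51    Nora
12  Spring     56    Nora
So sum() = 154.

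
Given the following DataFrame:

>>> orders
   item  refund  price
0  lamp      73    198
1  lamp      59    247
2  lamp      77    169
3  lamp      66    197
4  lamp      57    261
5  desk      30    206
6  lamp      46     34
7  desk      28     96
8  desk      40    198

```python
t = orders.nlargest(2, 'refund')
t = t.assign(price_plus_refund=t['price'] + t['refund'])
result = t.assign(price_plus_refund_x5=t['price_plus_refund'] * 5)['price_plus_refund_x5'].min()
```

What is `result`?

take 2 rows with largest refund:
   item  refund  price
2  lamp      77    169
0  lamp      73    198
add column price_plus_refund = t['price'] + t['refund']:
   item  refund  price  price_plus_refund
2  lamp      77    169                246
0  lamp      73    198                271
add column price_plus_refund_x5 = t['price_plus_refund'] * 5:
   item  refund  price  price_plus_refund  price_plus_refund_x5
2  lamp      77    169                246                  1230
0  lamp      73    198                271                  1355
So min() = 1230.

1230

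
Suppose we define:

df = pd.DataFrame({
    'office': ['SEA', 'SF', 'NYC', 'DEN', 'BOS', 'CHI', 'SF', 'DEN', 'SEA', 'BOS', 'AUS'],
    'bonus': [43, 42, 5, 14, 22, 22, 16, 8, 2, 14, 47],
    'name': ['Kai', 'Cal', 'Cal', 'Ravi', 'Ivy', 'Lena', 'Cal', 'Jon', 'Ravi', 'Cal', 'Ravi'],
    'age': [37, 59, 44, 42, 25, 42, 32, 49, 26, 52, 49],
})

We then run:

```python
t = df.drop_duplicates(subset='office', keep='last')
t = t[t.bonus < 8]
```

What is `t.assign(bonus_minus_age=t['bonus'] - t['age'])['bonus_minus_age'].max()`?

drop duplicate office (keep=last):
   office  bonus  name  age
2     NYC      5   Cal   44
5     CHI     22  Lena   42
6      SF     16   Cal   32
7     DEN      8   Jon   49
8     SEA      2  Ravi   26
9     BOS     14   Cal   52
10    AUS     47  Ravi   49
filter rows where bonus < 8:
  office  bonus  name  age
2    NYC      5   Cal   44
8    SEA      2  Ravi   26
add column bonus_minus_age = t['bonus'] - t['age']:
  office  bonus  name  age  bonus_minus_age
2    NYC      5   Cal   44              -39
8    SEA      2  Ravi   26              -24

-24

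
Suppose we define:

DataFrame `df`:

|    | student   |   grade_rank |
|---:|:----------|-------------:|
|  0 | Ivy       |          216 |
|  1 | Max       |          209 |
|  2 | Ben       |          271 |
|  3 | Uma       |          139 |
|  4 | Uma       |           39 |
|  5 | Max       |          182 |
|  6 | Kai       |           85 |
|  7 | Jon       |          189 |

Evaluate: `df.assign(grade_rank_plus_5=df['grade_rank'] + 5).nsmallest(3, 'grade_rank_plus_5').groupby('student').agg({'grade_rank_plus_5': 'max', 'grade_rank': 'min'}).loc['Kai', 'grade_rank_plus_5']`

add column grade_rank_plus_5 = df['grade_rank'] + 5:
  student  grade_rank  grade_rank_plus_5
0     Ivy         216                221
1     Max         209                214
2     Ben         271                276
3     Uma         139                144
4     Uma          39                 44
5     Max         182                187
6     Kai          85                 90
7     Jon         189                194
take 3 rows with smallest grade_rank_plus_5:
  student  grade_rank  grade_rank_plus_5
4     Uma          39                 44
6     Kai          85                 90
3     Uma         139                144
group by student: max(grade_rank_plus_5), min(grade_rank):
         grade_rank_plus_5  grade_rank
student                               
Kai                     90          85
Uma                    144          39
value at row 'Kai', column 'grade_rank_plus_5' → 90

90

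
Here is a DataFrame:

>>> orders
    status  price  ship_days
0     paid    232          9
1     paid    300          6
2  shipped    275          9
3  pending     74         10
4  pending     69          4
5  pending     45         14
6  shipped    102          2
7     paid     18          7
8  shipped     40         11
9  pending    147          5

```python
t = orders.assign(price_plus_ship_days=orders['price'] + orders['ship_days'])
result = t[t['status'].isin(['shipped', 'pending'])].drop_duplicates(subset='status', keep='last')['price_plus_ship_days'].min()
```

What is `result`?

add column price_plus_ship_days = orders['price'] + orders['ship_days']:
    status  price  ship_days  price_plus_ship_days
0     paid    232          9                   241
1     paid    300          6                   306
2  shipped    275          9                   284
3  pending     74         10                    84
4  pending     69          4                    73
5  pending     45         14                    59
6  shipped    102          2                   104
7     paid     18          7                    25
8  shipped     40         11                    51
9  pending    147          5                   152
filter rows where status in ['shipped', 'pending']:
    status  price  ship_days  price_plus_ship_days
2  shipped    275          9                   284
3  pending     74         10                    84
4  pending     69          4                    73
5  pending     45         14                    59
6  shipped    102          2                   104
8  shipped     40         11                    51
9  pending    147          5                   152
drop duplicate status (keep=last):
    status  price  ship_days  price_plus_ship_days
8  shipped     40         11                    51
9  pending    147          5                   152

51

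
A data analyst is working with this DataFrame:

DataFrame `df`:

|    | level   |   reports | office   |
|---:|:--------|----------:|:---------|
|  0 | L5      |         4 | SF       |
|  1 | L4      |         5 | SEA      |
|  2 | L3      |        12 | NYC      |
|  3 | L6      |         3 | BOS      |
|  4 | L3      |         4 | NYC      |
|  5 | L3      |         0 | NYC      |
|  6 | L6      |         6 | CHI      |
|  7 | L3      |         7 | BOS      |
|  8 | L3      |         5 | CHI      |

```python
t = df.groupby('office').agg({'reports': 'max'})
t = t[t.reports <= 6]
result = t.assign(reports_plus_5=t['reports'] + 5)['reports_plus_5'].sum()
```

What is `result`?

group by office, max of reports:
        reports
office         
BOS           7
CHI           6
NYC          12
SEA           5
SF            4
filter rows where reports <= 6:
        reports
office         
CHI           6
SEA           5
SF            4
add column reports_plus_5 = t['reports'] + 5:
        reports  reports_plus_5
office                         
CHI           6              11
SEA           5              10
SF            4               9

30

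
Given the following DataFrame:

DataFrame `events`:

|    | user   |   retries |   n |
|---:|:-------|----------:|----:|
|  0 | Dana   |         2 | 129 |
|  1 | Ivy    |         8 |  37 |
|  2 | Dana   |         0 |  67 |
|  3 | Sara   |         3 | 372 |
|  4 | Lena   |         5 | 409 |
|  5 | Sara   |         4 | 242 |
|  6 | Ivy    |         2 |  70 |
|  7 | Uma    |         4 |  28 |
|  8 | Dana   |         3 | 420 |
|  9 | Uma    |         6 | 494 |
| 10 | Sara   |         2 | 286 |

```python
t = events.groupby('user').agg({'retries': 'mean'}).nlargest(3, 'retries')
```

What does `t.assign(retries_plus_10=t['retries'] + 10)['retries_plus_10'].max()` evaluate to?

15.0

group by user, mean of retries:
       retries
user          
Dana  1.666667
Ivy   5.000000
Lena  5.000000
Sara  3.000000
Uma   5.000000
take 3 rows with largest retries:
      retries
user         
Ivy       5.0
Lena      5.0
Uma       5.0
add column retries_plus_10 = t['retries'] + 10:
      retries  retries_plus_10
user                          
Ivy       5.0             15.0
Lena      5.0             15.0
Uma       5.0             15.0
Hence 15.0.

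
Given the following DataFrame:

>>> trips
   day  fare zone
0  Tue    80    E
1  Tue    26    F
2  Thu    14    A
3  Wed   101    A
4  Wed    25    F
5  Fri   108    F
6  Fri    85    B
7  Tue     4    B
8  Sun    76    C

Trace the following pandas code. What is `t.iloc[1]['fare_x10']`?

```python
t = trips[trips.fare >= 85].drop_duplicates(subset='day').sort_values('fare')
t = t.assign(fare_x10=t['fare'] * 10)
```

1080

filter rows where fare >= 85:
   day  fare zone
3  Wed   101    A
5  Fri   108    F
6  Fri    85    B
drop duplicate day (keep=first):
   day  fare zone
3  Wed   101    A
5  Fri   108    F
sort by fare:
   day  fare zone
3  Wed   101    A
5  Fri   108    F
add column fare_x10 = t['fare'] * 10:
   day  fare zone  fare_x10
3  Wed   101    A      1010
5  Fri   108    F      1080
Reading off the value at position 1, column 'fare_x10', we get 1080.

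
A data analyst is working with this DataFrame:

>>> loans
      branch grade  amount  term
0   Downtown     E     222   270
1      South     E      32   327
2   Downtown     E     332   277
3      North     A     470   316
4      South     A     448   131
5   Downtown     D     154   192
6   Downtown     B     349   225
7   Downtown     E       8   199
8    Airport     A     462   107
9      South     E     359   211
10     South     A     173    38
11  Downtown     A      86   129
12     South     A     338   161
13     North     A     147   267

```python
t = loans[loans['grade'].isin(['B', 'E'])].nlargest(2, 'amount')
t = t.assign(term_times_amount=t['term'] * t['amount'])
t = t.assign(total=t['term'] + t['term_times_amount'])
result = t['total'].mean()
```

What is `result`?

77355.0

filter rows where grade in ['B', 'E']:
     branch grade  amount  term
0  Downtown     E     222   270
1     South     E      32   327
2  Downtown     E     332   277
6  Downtown     B     349   225
7  Downtown     E       8   199
9     South     E     359   211
take 2 rows with largest amount:
     branch grade  amount  term
9     South     E     359   211
6  Downtown     B     349   225
add column term_times_amount = t['term'] * t['amount']:
     branch grade  amount  term  term_times_amount
9     South     E     359   211              75749
6  Downtown     B     349   225              78525
add column total = t['term'] + t['term_times_amount']:
     branch grade  amount  term  term_times_amount  total
9     South     E     359   211              75749  75960
6  Downtown     B     349   225              78525  78750
So mean() = 77355.0.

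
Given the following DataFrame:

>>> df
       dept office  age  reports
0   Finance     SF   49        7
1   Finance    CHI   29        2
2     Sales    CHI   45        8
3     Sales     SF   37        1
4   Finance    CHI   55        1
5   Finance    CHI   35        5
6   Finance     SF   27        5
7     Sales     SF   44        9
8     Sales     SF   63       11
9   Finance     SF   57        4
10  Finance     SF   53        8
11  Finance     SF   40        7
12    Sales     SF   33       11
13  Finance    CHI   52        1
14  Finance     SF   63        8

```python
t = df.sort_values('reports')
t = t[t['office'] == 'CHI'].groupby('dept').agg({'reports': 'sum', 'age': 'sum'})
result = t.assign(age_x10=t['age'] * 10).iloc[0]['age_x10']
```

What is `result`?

1710

sort by reports:
       dept office  age  reports
3     Sales     SF   37        1
4   Finance    CHI   55        1
13  Finance    CHI   52        1
1   Finance    CHI   29        2
9   Finance     SF   57        4
5   Finance    CHI   35        5
6   Finance     SF   27        5
0   Finance     SF   49        7
11  Finance     SF   40        7
2     Sales    CHI   45        8
10  Finance     SF   53        8
14  Finance     SF   63        8
7     Sales     SF   44        9
8     Sales     SF   63       11
12    Sales     SF   33       11
filter rows where office == 'CHI':
       dept office  age  reports
4   Finance    CHI   55        1
13  Finance    CHI   52        1
1   Finance    CHI   29        2
5   Finance    CHI   35        5
2     Sales    CHI   45        8
group by dept: sum(reports), sum(age):
         reports  age
dept                 
Finance        9  171
Sales          8   45
add column age_x10 = t['age'] * 10:
         reports  age  age_x10
dept                          
Finance        9  171     1710
Sales          8   45      450
Hence 1710.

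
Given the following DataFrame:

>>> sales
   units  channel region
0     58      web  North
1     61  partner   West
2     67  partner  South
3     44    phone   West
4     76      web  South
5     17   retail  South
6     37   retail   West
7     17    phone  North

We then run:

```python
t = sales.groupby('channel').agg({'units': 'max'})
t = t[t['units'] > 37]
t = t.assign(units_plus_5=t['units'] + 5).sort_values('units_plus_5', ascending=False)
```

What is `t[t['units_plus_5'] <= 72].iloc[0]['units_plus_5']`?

72

group by channel, max of units:
         units
channel       
partner     67
phone       44
retail      37
web         76
filter rows where units > 37:
         units
channel       
partner     67
phone       44
web         76
add column units_plus_5 = t['units'] + 5:
         units  units_plus_5
channel                     
partner     67            72
phone       44            49
web         76            81
sort by units_plus_5 descending:
         units  units_plus_5
channel                     
web         76            81
partner     67            72
phone       44            49
filter rows where units_plus_5 <= 72:
         units  units_plus_5
channel                     
partner     67            72
phone       44            49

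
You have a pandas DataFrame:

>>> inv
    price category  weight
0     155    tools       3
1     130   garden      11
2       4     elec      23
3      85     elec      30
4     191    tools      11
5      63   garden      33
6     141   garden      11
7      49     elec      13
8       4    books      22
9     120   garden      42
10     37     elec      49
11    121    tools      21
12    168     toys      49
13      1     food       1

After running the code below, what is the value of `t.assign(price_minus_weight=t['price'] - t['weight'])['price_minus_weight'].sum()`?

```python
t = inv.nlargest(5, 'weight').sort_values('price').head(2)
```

take 5 rows with largest weight:
    price category  weight
10     37     elec      49
12    168     toys      49
9     120   garden      42
5      63   garden      33
3      85     elec      30
sort by price:
    price category  weight
10     37     elec      49
5      63   garden      33
3      85     elec      30
9     120   garden      42
12    168     toys      49
take first 2 rows:
    price category  weight
10     37     elec      49
5      63   garden      33
add column price_minus_weight = t['price'] - t['weight']:
    price category  weight  price_minus_weight
10     37     elec      49                 -12
5      63   garden      33                  30
Finally, sum of column 'price_minus_weight' = 18.

18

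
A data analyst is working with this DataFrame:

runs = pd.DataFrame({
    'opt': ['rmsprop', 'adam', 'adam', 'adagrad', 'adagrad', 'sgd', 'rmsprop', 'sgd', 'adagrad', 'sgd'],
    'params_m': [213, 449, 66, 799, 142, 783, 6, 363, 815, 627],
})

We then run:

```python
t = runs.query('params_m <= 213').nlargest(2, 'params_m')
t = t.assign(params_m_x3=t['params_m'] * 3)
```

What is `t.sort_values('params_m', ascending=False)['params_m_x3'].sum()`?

filter rows where params_m <= 213:
       opt  params_m
0  rmsprop       213
2     adam        66
4  adagrad       142
6  rmsprop         6
take 2 rows with largest params_m:
       opt  params_m
0  rmsprop       213
4  adagrad       142
add column params_m_x3 = t['params_m'] * 3:
       opt  params_m  params_m_x3
0  rmsprop       213          639
4  adagrad       142          426
sort by params_m descending:
       opt  params_m  params_m_x3
0  rmsprop       213          639
4  adagrad       142          426

1065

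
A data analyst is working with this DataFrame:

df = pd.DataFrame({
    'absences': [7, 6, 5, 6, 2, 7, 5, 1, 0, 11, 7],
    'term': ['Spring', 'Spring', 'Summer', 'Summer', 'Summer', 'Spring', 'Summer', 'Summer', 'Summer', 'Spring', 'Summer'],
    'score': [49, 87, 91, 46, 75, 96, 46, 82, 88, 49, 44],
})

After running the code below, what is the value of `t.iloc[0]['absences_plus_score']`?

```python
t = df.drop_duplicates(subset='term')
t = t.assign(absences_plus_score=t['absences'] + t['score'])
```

drop duplicate term (keep=first):
   absences    term  score
0         7  Spring     49
2         5  Summer     91
add column absences_plus_score = t['absences'] + t['score']:
   absences    term  score  absences_plus_score
0         7  Spring     49                   56
2         5  Summer     91                   96

56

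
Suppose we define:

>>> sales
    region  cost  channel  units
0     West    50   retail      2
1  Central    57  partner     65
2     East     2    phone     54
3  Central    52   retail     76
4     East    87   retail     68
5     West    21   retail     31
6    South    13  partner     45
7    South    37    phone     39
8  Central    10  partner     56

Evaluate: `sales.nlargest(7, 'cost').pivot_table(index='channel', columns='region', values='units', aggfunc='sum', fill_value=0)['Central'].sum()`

141

take 7 rows with largest cost:
    region  cost  channel  units
4     East    87   retail     68
1  Central    57  partner     65
3  Central    52   retail     76
0     West    50   retail      2
7    South    37    phone     39
5     West    21   retail     31
6    South    13  partner     45
pivot: rows=channel, cols=region, sum(units):
region   Central  East  South  West
channel                            
partner       65     0     45     0
phone          0     0     39     0
retail        76    68      0    33
Reading off the sum of column 'Central', we get 141.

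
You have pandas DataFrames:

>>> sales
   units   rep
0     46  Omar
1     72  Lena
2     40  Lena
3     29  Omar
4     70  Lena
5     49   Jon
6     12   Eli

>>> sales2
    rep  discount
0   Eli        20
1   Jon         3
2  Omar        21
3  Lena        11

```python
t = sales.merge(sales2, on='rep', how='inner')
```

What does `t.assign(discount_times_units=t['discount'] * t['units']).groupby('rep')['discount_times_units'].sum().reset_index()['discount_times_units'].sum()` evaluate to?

merge on 'rep' (how='inner') → 7 rows:
   units   rep  discount
0     46  Omar        21
1     72  Lena        11
2     40  Lena        11
3     29  Omar        21
4     70  Lena        11
5     49   Jon         3
6     12   Eli        20
add column discount_times_units = t['discount'] * t['units']:
   units   rep  discount  discount_times_units
0     46  Omar        21                   966
1     72  Lena        11                   792
2     40  Lena        11                   440
3     29  Omar        21                   609
4     70  Lena        11                   770
5     49   Jon         3                   147
6     12   Eli        20                   240
group by rep, sum of discount_times_units:
rep
Eli      240
Jon      147
Lena    2002
Omar    1575
Name: discount_times_units, dtype: int64
reset_index():
    rep  discount_times_units
0   Eli                   240
1   Jon                   147
2  Lena                  2002
3  Omar                  1575
sum of column 'discount_times_units' → 3964

3964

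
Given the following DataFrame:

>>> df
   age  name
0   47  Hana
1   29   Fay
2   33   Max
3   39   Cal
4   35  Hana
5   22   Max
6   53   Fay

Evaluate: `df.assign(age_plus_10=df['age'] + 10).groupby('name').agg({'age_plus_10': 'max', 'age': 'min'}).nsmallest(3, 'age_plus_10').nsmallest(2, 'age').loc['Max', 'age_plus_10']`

43

add column age_plus_10 = df['age'] + 10:
   age  name  age_plus_10
0   47  Hana           57
1   29   Fay           39
2   33   Max           43
3   39   Cal           49
4   35  Hana           45
5   22   Max           32
6   53   Fay           63
group by name: max(age_plus_10), min(age):
      age_plus_10  age
name                  
Cal            49   39
Fay            63   29
Hana           57   35
Max            43   22
take 3 rows with smallest age_plus_10:
      age_plus_10  age
name                  
Max            43   22
Cal            49   39
Hana           57   35
take 2 rows with smallest age:
      age_plus_10  age
name                  
Max            43   22
Hana           57   35
So loc['Max', 'age_plus_10'] = 43.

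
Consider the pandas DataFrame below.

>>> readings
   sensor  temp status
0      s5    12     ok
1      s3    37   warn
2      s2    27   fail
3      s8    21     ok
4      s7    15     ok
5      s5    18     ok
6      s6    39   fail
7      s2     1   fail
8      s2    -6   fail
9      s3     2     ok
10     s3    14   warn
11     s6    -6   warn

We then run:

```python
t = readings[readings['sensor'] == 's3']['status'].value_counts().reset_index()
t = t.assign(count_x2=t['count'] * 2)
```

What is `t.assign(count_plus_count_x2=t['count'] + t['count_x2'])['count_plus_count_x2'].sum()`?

9

filter rows where sensor == 's3':
   sensor  temp status
1      s3    37   warn
9      s3     2     ok
10     s3    14   warn
value_counts of status:
status
warn    2
ok      1
Name: count, dtype: int64
reset_index():
  status  count
0   warn      2
1     ok      1
add column count_x2 = t['count'] * 2:
  status  count  count_x2
0   warn      2         4
1     ok      1         2
add column count_plus_count_x2 = t['count'] + t['count_x2']:
  status  count  count_x2  count_plus_count_x2
0   warn      2         4                    6
1     ok      1         2                    3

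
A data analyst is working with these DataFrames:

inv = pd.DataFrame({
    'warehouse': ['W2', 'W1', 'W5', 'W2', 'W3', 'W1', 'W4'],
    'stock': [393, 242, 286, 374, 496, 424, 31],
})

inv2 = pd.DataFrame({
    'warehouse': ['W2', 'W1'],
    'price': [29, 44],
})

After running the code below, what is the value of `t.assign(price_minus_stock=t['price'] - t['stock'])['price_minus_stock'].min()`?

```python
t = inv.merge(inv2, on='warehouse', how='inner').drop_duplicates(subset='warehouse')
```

merge on 'warehouse' (how='inner') → 4 rows:
  warehouse  stock  price
0        W2    393     29
1        W1    242     44
2        W2    374     29
3        W1    424     44
drop duplicate warehouse (keep=first):
  warehouse  stock  price
0        W2    393     29
1        W1    242     44
add column price_minus_stock = t['price'] - t['stock']:
  warehouse  stock  price  price_minus_stock
0        W2    393     29               -364
1        W1    242     44               -198
Then the min of column 'price_minus_stock': -364

-364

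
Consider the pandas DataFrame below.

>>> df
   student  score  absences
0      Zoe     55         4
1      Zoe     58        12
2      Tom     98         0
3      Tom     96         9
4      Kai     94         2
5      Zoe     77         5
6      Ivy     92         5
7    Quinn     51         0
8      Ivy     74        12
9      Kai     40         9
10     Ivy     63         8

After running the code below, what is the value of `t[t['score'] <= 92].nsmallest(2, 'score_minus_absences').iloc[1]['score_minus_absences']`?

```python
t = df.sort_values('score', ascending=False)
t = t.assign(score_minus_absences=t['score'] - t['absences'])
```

sort by score descending:
   student  score  absences
2      Tom     98         0
3      Tom     96         9
4      Kai     94         2
6      Ivy     92         5
5      Zoe     77         5
8      Ivy     74        12
10     Ivy     63         8
1      Zoe     58        12
0      Zoe     55         4
7    Quinn     51         0
9      Kai     40         9
add column score_minus_absences = t['score'] - t['absences']:
   student  score  absences  score_minus_absences
2      Tom     98         0                    98
3      Tom     96         9                    87
4      Kai     94         2                    92
6      Ivy     92         5                    87
5      Zoe     77         5                    72
8      Ivy     74        12                    62
10     Ivy     63         8                    55
1      Zoe     58        12                    46
0      Zoe     55         4                    51
7    Quinn     51         0                    51
9      Kai     40         9                    31
filter rows where score <= 92:
   student  score  absences  score_minus_absences
6      Ivy     92         5                    87
5      Zoe     77         5                    72
8      Ivy     74        12                    62
10     Ivy     63         8                    55
1      Zoe     58        12                    46
0      Zoe     55         4                    51
7    Quinn     51         0                    51
9      Kai     40         9                    31
take 2 rows with smallest score_minus_absences:
  student  score  absences  score_minus_absences
9     Kai     40         9                    31
1     Zoe     58        12                    46
The value at position 1, column 'score_minus_absences' is 46.

46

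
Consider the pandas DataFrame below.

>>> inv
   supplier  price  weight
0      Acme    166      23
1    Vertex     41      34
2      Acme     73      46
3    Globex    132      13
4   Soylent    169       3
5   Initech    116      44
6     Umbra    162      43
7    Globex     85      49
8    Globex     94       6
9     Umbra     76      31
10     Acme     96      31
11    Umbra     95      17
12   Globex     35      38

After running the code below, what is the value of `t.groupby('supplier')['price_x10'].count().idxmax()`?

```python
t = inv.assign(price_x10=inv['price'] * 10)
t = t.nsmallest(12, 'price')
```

add column price_x10 = inv['price'] * 10:
   supplier  price  weight  price_x10
0      Acme    166      23       1660
1    Vertex     41      34        410
2      Acme     73      46        730
3    Globex    132      13       1320
4   Soylent    169       3       1690
5   Initech    116      44       1160
6     Umbra    162      43       1620
7    Globex     85      49        850
8    Globex     94       6        940
9     Umbra     76      31        760
10     Acme     96      31        960
11    Umbra     95      17        950
12   Globex     35      38        350
take 12 rows with smallest price:
   supplier  price  weight  price_x10
12   Globex     35      38        350
1    Vertex     41      34        410
2      Acme     73      46        730
9     Umbra     76      31        760
7    Globex     85      49        850
8    Globex     94       6        940
11    Umbra     95      17        950
10     Acme     96      31        960
5   Initech    116      44       1160
3    Globex    132      13       1320
6     Umbra    162      43       1620
0      Acme    166      23       1660
group by supplier, count of price_x10:
supplier
Acme       3
Globex     4
Initech    1
Umbra      3
Vertex     1
Name: price_x10, dtype: int64

Globex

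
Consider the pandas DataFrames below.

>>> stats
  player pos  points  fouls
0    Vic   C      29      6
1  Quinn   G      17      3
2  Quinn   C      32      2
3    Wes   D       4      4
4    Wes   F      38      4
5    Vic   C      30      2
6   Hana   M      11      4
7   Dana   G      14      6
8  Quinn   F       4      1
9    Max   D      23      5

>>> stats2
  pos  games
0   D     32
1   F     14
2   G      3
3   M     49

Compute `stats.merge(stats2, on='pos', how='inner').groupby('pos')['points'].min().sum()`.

33

merge on 'pos' (how='inner') → 7 rows:
  player pos  points  fouls  games
0  Quinn   G      17      3      3
1    Wes   D       4      4     32
2    Wes   F      38      4     14
3   Hana   M      11      4     49
4   Dana   G      14      6      3
5  Quinn   F       4      1     14
6    Max   D      23      5     32
group by pos, min of points:
pos
D     4
F     4
G    14
M    11
Name: points, dtype: int64
So sum() = 33.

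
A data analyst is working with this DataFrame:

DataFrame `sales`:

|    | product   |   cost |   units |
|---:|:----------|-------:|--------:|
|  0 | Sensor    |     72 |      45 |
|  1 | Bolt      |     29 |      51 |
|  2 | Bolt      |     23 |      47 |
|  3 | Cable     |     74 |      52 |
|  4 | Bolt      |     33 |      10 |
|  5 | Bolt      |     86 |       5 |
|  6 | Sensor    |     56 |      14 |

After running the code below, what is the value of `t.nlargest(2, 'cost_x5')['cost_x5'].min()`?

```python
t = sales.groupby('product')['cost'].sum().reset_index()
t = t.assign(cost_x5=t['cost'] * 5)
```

640

group by product, sum of cost:
product
Bolt      171
Cable      74
Sensor    128
Name: cost, dtype: int64
reset_index():
  product  cost
0    Bolt   171
1   Cable    74
2  Sensor   128
add column cost_x5 = t['cost'] * 5:
  product  cost  cost_x5
0    Bolt   171      855
1   Cable    74      370
2  Sensor   128      640
take 2 rows with largest cost_x5:
  product  cost  cost_x5
0    Bolt   171      855
2  Sensor   128      640
The min of column 'cost_x5' is 640.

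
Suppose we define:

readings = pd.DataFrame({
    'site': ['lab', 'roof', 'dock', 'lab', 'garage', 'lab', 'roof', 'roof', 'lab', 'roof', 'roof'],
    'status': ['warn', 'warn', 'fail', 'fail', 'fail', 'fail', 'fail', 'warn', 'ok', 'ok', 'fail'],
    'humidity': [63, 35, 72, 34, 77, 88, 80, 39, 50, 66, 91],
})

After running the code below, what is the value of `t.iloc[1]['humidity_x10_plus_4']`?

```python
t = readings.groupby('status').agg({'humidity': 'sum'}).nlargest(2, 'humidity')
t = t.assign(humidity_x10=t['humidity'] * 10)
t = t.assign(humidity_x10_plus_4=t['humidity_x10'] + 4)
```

group by status, sum of humidity:
        humidity
status          
fail         442
ok           116
warn         137
take 2 rows with largest humidity:
        humidity
status          
fail         442
warn         137
add column humidity_x10 = t['humidity'] * 10:
        humidity  humidity_x10
status                        
fail         442          4420
warn         137          1370
add column humidity_x10_plus_4 = t['humidity_x10'] + 4:
        humidity  humidity_x10  humidity_x10_plus_4
status                                             
fail         442          4420                 4424
warn         137          1370                 1374
Reading off the value at position 1, column 'humidity_x10_plus_4', we get 1374.

1374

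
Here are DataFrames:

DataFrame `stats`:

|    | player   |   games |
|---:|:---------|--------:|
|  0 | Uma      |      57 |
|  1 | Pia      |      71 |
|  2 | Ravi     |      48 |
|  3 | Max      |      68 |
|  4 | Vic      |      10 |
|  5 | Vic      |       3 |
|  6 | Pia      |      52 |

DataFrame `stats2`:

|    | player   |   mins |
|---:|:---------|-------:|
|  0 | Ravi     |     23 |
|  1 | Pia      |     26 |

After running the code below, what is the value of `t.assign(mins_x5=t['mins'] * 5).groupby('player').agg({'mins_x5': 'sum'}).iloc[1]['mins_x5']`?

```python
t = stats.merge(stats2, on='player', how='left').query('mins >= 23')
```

115.0

merge on 'player' (how='left') → 7 rows:
  player  games  mins
0    Uma     57   NaN
1    Pia     71  26.0
2   Ravi     48  23.0
3    Max     68   NaN
4    Vic     10   NaN
5    Vic      3   NaN
6    Pia     52  26.0
filter rows where mins >= 23:
  player  games  mins
1    Pia     71  26.0
2   Ravi     48  23.0
6    Pia     52  26.0
add column mins_x5 = t['mins'] * 5:
  player  games  mins  mins_x5
1    Pia     71  26.0    130.0
2   Ravi     48  23.0    115.0
6    Pia     52  26.0    130.0
group by player, sum of mins_x5:
        mins_x5
player         
Pia       260.0
Ravi      115.0
Hence 115.0.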